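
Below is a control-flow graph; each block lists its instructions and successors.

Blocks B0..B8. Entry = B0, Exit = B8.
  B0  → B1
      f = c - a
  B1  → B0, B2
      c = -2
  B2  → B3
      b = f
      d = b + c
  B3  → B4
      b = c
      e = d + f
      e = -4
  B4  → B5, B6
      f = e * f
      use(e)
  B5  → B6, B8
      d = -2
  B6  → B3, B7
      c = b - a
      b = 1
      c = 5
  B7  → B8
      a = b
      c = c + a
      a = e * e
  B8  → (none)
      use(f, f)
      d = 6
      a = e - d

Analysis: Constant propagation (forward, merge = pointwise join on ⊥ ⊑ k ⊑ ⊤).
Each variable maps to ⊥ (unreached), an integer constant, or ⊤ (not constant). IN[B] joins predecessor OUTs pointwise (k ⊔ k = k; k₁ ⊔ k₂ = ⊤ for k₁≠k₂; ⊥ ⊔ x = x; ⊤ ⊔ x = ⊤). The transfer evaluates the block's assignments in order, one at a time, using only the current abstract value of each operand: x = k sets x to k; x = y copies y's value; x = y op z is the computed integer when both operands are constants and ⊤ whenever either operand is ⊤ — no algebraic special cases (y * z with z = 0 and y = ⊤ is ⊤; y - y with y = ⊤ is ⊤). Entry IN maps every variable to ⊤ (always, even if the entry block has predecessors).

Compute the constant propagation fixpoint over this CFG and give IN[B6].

Per-block solution:
  B0:   IN=(all ⊤)   OUT=(all ⊤)
  B1:   IN=(all ⊤)   OUT={c:-2; rest ⊤}
  B2:   IN={c:-2; rest ⊤}   OUT={c:-2; rest ⊤}
  B3:   IN=(all ⊤)   OUT={e:-4; rest ⊤}
  B4:   IN={e:-4; rest ⊤}   OUT={e:-4; rest ⊤}
  B5:   IN={e:-4; rest ⊤}   OUT={d:-2, e:-4; rest ⊤}
  B6:   IN={e:-4; rest ⊤}   OUT={b:1, c:5, e:-4; rest ⊤}
  B7:   IN={b:1, c:5, e:-4; rest ⊤}   OUT={a:16, b:1, c:6, e:-4; rest ⊤}
  B8:   IN={e:-4; rest ⊤}   OUT={a:-10, d:6, e:-4; rest ⊤}

Merge at B6: IN[B6] = OUT[B4] ⊔ OUT[B5] = {a: ⊤, b: ⊤, c: ⊤, d: ⊤, e: -4, f: ⊤}

Answer: {a: ⊤, b: ⊤, c: ⊤, d: ⊤, e: -4, f: ⊤}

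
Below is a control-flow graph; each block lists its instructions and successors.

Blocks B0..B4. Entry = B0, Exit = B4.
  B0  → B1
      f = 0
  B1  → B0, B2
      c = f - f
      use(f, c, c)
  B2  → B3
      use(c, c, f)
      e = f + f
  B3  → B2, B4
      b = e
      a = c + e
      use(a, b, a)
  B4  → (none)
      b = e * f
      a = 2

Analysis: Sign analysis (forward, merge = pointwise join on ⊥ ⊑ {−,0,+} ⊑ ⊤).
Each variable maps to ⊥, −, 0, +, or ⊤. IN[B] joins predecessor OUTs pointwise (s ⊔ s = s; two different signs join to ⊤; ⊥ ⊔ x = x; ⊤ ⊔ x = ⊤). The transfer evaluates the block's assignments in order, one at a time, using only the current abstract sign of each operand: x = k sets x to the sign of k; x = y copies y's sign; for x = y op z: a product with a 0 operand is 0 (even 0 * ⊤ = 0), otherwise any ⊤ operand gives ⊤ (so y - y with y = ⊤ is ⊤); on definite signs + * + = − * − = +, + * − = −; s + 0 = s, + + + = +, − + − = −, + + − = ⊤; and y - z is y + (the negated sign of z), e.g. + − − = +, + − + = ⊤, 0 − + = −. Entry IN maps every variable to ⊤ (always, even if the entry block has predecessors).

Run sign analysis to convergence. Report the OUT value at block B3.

Answer: {a: 0, b: 0, c: 0, d: ⊤, e: 0, f: 0}

Derivation:
Converged values:
  B0:  IN=(all ⊤)  OUT={f:0; rest ⊤}
  B1:  IN={f:0; rest ⊤}  OUT={c:0, f:0; rest ⊤}
  B2:  IN={c:0, f:0; rest ⊤}  OUT={c:0, e:0, f:0; rest ⊤}
  B3:  IN={c:0, e:0, f:0; rest ⊤}  OUT={a:0, b:0, c:0, e:0, f:0; rest ⊤}
  B4:  IN={a:0, b:0, c:0, e:0, f:0; rest ⊤}  OUT={a:+, b:0, c:0, e:0, f:0; rest ⊤}

Merge at B3: IN[B3] = OUT[B2] = {a: ⊤, b: ⊤, c: 0, d: ⊤, e: 0, f: 0}
Applying B3's transfer function to that IN value gives OUT[B3] (row B3 above).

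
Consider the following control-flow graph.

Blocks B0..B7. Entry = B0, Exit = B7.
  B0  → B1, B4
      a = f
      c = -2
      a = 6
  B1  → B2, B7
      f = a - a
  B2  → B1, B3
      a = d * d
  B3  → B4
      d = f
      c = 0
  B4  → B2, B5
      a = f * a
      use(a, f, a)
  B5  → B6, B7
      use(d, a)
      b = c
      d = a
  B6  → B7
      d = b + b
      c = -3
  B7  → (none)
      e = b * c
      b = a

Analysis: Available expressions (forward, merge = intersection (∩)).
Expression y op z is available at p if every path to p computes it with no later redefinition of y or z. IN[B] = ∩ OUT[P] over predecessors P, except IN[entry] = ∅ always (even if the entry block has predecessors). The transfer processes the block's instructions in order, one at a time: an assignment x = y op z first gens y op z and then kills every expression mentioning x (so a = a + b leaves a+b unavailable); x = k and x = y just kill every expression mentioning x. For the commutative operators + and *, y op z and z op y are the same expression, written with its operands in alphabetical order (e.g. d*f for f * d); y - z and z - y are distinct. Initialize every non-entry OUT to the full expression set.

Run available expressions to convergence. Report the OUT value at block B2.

Fixpoint table:
  B0:  IN={}  OUT={}
  B1:  IN={}  OUT={a-a}
  B2:  IN={}  OUT={d*d}
  B3:  IN={d*d}  OUT={}
  B4:  IN={}  OUT={}
  B5:  IN={}  OUT={}
  B6:  IN={}  OUT={b+b}
  B7:  IN={}  OUT={}

Merge at B2: IN[B2] = OUT[B1] ∩ OUT[B4] = {}
Applying B2's transfer function to that IN value gives OUT[B2] (row B2 above).

Answer: {d*d}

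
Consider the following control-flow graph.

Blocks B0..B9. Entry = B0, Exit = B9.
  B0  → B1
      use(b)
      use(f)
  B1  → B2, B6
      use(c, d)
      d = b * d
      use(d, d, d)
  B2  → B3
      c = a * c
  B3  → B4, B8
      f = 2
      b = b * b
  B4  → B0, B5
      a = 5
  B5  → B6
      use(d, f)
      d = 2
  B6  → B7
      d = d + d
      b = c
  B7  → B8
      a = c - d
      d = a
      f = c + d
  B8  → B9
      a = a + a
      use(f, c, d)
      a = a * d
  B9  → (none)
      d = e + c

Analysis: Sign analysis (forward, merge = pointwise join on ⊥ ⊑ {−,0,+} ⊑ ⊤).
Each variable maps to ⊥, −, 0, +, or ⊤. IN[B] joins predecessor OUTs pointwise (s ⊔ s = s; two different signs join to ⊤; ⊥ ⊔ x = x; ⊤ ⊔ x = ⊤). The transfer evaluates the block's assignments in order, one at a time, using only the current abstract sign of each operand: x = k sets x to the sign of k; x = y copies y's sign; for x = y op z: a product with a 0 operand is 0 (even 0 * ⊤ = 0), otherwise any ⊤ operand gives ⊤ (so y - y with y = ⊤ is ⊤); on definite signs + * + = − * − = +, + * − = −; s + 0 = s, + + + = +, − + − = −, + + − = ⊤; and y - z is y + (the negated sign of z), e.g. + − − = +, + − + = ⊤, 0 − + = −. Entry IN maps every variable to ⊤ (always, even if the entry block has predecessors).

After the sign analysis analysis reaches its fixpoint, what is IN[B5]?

Fixpoint table:
  B0:   IN=(all ⊤)   OUT=(all ⊤)
  B1:   IN=(all ⊤)   OUT=(all ⊤)
  B2:   IN=(all ⊤)   OUT=(all ⊤)
  B3:   IN=(all ⊤)   OUT={f:+; rest ⊤}
  B4:   IN={f:+; rest ⊤}   OUT={a:+, f:+; rest ⊤}
  B5:   IN={a:+, f:+; rest ⊤}   OUT={a:+, d:+, f:+; rest ⊤}
  B6:   IN=(all ⊤)   OUT=(all ⊤)
  B7:   IN=(all ⊤)   OUT=(all ⊤)
  B8:   IN=(all ⊤)   OUT=(all ⊤)
  B9:   IN=(all ⊤)   OUT=(all ⊤)

Merge at B5: IN[B5] = OUT[B4] = {a: +, b: ⊤, c: ⊤, d: ⊤, e: ⊤, f: +}

Answer: {a: +, b: ⊤, c: ⊤, d: ⊤, e: ⊤, f: +}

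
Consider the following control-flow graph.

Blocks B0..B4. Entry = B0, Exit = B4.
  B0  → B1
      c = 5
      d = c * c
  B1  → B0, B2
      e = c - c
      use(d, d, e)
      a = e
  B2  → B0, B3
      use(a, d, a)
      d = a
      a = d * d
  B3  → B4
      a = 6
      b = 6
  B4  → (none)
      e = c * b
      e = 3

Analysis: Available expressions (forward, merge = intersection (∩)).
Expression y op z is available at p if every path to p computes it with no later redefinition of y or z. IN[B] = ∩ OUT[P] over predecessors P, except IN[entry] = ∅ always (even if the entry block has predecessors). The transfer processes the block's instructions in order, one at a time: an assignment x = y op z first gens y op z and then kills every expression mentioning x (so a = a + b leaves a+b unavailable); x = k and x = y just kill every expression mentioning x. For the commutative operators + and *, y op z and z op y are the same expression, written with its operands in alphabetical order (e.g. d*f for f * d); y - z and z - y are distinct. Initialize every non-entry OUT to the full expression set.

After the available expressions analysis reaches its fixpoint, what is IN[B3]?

Fixpoint table:
  B0:   IN={}   OUT={c*c}
  B1:   IN={c*c}   OUT={c*c, c-c}
  B2:   IN={c*c, c-c}   OUT={c*c, c-c, d*d}
  B3:   IN={c*c, c-c, d*d}   OUT={c*c, c-c, d*d}
  B4:   IN={c*c, c-c, d*d}   OUT={b*c, c*c, c-c, d*d}

Merge at B3: IN[B3] = OUT[B2] = {c*c, c-c, d*d}

Answer: {c*c, c-c, d*d}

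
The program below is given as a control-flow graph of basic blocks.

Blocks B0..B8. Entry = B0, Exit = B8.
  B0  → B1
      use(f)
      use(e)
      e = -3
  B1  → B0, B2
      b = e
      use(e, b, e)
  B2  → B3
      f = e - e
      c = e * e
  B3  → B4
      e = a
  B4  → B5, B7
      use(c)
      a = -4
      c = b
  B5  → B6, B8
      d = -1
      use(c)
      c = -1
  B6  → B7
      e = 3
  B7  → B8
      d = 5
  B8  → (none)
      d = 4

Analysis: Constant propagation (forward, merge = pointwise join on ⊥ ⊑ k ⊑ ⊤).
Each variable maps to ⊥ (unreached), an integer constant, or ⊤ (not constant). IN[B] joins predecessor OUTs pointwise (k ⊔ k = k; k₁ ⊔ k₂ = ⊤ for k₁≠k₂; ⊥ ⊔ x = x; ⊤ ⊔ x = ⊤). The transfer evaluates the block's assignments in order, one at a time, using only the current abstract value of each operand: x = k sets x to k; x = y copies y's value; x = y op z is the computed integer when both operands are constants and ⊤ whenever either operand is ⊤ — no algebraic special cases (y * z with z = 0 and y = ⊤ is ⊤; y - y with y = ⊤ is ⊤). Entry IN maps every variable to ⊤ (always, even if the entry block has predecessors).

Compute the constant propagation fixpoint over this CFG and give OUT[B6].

Answer: {a: -4, b: -3, c: -1, d: -1, e: 3, f: 0}

Derivation:
Per-block solution:
  B0:   IN=(all ⊤)   OUT={e:-3; rest ⊤}
  B1:   IN={e:-3; rest ⊤}   OUT={b:-3, e:-3; rest ⊤}
  B2:   IN={b:-3, e:-3; rest ⊤}   OUT={b:-3, c:9, e:-3, f:0; rest ⊤}
  B3:   IN={b:-3, c:9, e:-3, f:0; rest ⊤}   OUT={b:-3, c:9, f:0; rest ⊤}
  B4:   IN={b:-3, c:9, f:0; rest ⊤}   OUT={a:-4, b:-3, c:-3, f:0; rest ⊤}
  B5:   IN={a:-4, b:-3, c:-3, f:0; rest ⊤}   OUT={a:-4, b:-3, c:-1, d:-1, f:0; rest ⊤}
  B6:   IN={a:-4, b:-3, c:-1, d:-1, f:0; rest ⊤}   OUT={a:-4, b:-3, c:-1, d:-1, e:3, f:0; rest ⊤}
  B7:   IN={a:-4, b:-3, f:0; rest ⊤}   OUT={a:-4, b:-3, d:5, f:0; rest ⊤}
  B8:   IN={a:-4, b:-3, f:0; rest ⊤}   OUT={a:-4, b:-3, d:4, f:0; rest ⊤}

Merge at B6: IN[B6] = OUT[B5] = {a: -4, b: -3, c: -1, d: -1, e: ⊤, f: 0}
Applying B6's transfer function to that IN value gives OUT[B6] (row B6 above).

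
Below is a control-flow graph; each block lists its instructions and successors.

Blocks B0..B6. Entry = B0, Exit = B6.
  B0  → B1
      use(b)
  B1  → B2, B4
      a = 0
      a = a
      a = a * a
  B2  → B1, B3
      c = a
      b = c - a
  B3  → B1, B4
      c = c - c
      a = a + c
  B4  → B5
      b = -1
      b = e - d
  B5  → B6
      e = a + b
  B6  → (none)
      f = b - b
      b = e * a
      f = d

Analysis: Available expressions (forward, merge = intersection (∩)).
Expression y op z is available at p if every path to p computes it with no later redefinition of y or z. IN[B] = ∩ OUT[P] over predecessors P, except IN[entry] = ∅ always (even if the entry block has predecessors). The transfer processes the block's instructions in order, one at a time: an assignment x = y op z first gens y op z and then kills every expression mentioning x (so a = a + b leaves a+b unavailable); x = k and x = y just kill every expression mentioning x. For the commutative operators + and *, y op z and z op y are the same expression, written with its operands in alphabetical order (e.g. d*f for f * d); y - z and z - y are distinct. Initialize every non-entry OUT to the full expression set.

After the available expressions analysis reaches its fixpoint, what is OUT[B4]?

Fixpoint table:
  B0: | IN={} | OUT={}
  B1: | IN={} | OUT={}
  B2: | IN={} | OUT={c-a}
  B3: | IN={c-a} | OUT={}
  B4: | IN={} | OUT={e-d}
  B5: | IN={e-d} | OUT={a+b}
  B6: | IN={a+b} | OUT={a*e}

Merge at B4: IN[B4] = OUT[B1] ∩ OUT[B3] = {}
Applying B4's transfer function to that IN value gives OUT[B4] (row B4 above).

Answer: {e-d}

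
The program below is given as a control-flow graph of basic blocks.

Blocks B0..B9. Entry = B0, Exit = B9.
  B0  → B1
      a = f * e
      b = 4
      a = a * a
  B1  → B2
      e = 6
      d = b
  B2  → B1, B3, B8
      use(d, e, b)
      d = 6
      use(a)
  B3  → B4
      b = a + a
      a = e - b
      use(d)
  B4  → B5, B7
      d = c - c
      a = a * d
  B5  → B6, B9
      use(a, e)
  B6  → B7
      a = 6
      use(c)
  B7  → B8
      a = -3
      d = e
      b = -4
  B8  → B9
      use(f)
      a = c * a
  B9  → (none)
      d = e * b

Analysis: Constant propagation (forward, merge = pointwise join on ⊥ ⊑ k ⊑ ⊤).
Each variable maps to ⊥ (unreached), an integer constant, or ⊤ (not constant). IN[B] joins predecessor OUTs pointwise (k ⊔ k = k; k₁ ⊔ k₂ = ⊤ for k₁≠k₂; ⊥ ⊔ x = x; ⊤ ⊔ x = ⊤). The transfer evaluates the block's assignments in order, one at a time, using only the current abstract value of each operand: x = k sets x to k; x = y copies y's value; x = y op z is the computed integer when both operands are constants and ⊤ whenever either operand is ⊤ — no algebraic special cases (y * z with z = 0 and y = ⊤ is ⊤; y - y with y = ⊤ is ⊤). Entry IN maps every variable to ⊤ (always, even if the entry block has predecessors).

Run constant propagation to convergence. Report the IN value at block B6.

Per-block solution:
  B0:   IN=(all ⊤)   OUT={b:4; rest ⊤}
  B1:   IN={b:4; rest ⊤}   OUT={b:4, d:4, e:6; rest ⊤}
  B2:   IN={b:4, d:4, e:6; rest ⊤}   OUT={b:4, d:6, e:6; rest ⊤}
  B3:   IN={b:4, d:6, e:6; rest ⊤}   OUT={d:6, e:6; rest ⊤}
  B4:   IN={d:6, e:6; rest ⊤}   OUT={e:6; rest ⊤}
  B5:   IN={e:6; rest ⊤}   OUT={e:6; rest ⊤}
  B6:   IN={e:6; rest ⊤}   OUT={a:6, e:6; rest ⊤}
  B7:   IN={e:6; rest ⊤}   OUT={a:-3, b:-4, d:6, e:6; rest ⊤}
  B8:   IN={d:6, e:6; rest ⊤}   OUT={d:6, e:6; rest ⊤}
  B9:   IN={e:6; rest ⊤}   OUT={e:6; rest ⊤}

Merge at B6: IN[B6] = OUT[B5] = {a: ⊤, b: ⊤, c: ⊤, d: ⊤, e: 6, f: ⊤}

Answer: {a: ⊤, b: ⊤, c: ⊤, d: ⊤, e: 6, f: ⊤}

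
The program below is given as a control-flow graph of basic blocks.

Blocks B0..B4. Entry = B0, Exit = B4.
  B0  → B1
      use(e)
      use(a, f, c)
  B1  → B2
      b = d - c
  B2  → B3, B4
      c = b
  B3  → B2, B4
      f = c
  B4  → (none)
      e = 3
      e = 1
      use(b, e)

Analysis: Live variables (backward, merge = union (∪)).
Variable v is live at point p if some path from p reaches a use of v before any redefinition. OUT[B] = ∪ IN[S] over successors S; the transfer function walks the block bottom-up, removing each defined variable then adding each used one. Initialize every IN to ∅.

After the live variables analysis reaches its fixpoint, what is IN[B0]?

Answer: {a, c, d, e, f}

Derivation:
Fixpoint table:
  B0:  IN={a, c, d, e, f}  OUT={c, d}
  B1:  IN={c, d}  OUT={b}
  B2:  IN={b}  OUT={b, c}
  B3:  IN={b, c}  OUT={b}
  B4:  IN={b}  OUT={}

Merge at B0: OUT[B0] = IN[B1] = {c, d}
Applying B0's transfer function to that OUT value gives IN[B0] (row B0 above).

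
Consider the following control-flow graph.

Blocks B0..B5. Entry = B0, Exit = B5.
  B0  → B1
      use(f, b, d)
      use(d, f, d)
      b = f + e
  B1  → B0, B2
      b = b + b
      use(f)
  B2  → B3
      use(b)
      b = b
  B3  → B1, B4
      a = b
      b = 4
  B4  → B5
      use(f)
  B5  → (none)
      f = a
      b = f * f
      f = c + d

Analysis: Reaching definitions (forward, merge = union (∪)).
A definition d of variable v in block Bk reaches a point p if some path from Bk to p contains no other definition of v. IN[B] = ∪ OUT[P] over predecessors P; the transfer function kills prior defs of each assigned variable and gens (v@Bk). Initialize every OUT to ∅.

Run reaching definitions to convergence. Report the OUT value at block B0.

Answer: {a@B3, b@B0}

Trace:
Converged values:
  B0: | IN={a@B3, b@B1} | OUT={a@B3, b@B0}
  B1: | IN={a@B3, b@B0, b@B3} | OUT={a@B3, b@B1}
  B2: | IN={a@B3, b@B1} | OUT={a@B3, b@B2}
  B3: | IN={a@B3, b@B2} | OUT={a@B3, b@B3}
  B4: | IN={a@B3, b@B3} | OUT={a@B3, b@B3}
  B5: | IN={a@B3, b@B3} | OUT={a@B3, b@B5, f@B5}

Merge at B0 (entry node, so the boundary value {} is joined with the incoming edge(s)): IN[B0] = {} ⊔ OUT[B1] = {a@B3, b@B1}
Applying B0's transfer function to that IN value gives OUT[B0] (row B0 above).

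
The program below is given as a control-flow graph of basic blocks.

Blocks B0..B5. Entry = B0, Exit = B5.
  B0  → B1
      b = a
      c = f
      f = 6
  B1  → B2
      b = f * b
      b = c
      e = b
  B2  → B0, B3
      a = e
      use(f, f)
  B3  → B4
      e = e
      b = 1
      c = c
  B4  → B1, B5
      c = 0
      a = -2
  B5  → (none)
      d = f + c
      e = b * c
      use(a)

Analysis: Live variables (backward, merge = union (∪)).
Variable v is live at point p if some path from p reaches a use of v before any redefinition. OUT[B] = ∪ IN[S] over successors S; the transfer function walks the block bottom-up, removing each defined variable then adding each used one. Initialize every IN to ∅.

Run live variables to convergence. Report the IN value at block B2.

Per-block solution:
  B0: | IN={a, f} | OUT={b, c, f}
  B1: | IN={b, c, f} | OUT={c, e, f}
  B2: | IN={c, e, f} | OUT={a, c, e, f}
  B3: | IN={c, e, f} | OUT={b, f}
  B4: | IN={b, f} | OUT={a, b, c, f}
  B5: | IN={a, b, c, f} | OUT={}

Merge at B2: OUT[B2] = IN[B0] ⊔ IN[B3] = {a, c, e, f}
Applying B2's transfer function to that OUT value gives IN[B2] (row B2 above).

Answer: {c, e, f}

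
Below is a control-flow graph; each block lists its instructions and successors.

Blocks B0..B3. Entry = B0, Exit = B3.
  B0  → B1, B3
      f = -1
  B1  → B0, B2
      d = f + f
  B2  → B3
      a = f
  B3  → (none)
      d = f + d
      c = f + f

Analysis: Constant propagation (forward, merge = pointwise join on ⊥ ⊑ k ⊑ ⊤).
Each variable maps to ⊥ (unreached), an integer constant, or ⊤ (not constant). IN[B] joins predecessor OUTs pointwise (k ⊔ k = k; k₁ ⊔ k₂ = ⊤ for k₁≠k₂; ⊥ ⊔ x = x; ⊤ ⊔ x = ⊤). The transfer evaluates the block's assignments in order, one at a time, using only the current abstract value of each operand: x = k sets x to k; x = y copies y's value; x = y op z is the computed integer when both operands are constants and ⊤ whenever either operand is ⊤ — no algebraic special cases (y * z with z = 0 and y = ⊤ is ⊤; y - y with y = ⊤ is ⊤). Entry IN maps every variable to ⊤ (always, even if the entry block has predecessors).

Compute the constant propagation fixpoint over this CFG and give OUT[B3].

Answer: {a: ⊤, b: ⊤, c: -2, d: ⊤, e: ⊤, f: -1}

Derivation:
Per-block solution:
  B0: | IN=(all ⊤) | OUT={f:-1; rest ⊤}
  B1: | IN={f:-1; rest ⊤} | OUT={d:-2, f:-1; rest ⊤}
  B2: | IN={d:-2, f:-1; rest ⊤} | OUT={a:-1, d:-2, f:-1; rest ⊤}
  B3: | IN={f:-1; rest ⊤} | OUT={c:-2, f:-1; rest ⊤}

Merge at B3: IN[B3] = OUT[B0] ⊔ OUT[B2] = {a: ⊤, b: ⊤, c: ⊤, d: ⊤, e: ⊤, f: -1}
Applying B3's transfer function to that IN value gives OUT[B3] (row B3 above).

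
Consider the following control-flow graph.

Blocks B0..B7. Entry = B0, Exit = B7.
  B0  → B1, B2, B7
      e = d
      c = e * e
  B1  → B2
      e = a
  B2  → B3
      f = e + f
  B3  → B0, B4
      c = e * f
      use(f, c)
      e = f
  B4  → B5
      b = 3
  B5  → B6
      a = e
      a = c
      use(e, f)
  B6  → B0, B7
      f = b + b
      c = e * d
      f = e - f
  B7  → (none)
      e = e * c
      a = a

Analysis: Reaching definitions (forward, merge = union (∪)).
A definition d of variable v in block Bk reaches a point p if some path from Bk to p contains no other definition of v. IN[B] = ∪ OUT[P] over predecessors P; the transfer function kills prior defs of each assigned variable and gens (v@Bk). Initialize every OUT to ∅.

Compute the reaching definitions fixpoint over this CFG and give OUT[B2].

Answer: {a@B5, b@B4, c@B0, e@B0, e@B1, f@B2}

Derivation:
Per-block solution:
  B0:   IN={a@B5, b@B4, c@B3, c@B6, e@B3, f@B2, f@B6}   OUT={a@B5, b@B4, c@B0, e@B0, f@B2, f@B6}
  B1:   IN={a@B5, b@B4, c@B0, e@B0, f@B2, f@B6}   OUT={a@B5, b@B4, c@B0, e@B1, f@B2, f@B6}
  B2:   IN={a@B5, b@B4, c@B0, e@B0, e@B1, f@B2, f@B6}   OUT={a@B5, b@B4, c@B0, e@B0, e@B1, f@B2}
  B3:   IN={a@B5, b@B4, c@B0, e@B0, e@B1, f@B2}   OUT={a@B5, b@B4, c@B3, e@B3, f@B2}
  B4:   IN={a@B5, b@B4, c@B3, e@B3, f@B2}   OUT={a@B5, b@B4, c@B3, e@B3, f@B2}
  B5:   IN={a@B5, b@B4, c@B3, e@B3, f@B2}   OUT={a@B5, b@B4, c@B3, e@B3, f@B2}
  B6:   IN={a@B5, b@B4, c@B3, e@B3, f@B2}   OUT={a@B5, b@B4, c@B6, e@B3, f@B6}
  B7:   IN={a@B5, b@B4, c@B0, c@B6, e@B0, e@B3, f@B2, f@B6}   OUT={a@B7, b@B4, c@B0, c@B6, e@B7, f@B2, f@B6}

Merge at B2: IN[B2] = OUT[B0] ⊔ OUT[B1] = {a@B5, b@B4, c@B0, e@B0, e@B1, f@B2, f@B6}
Applying B2's transfer function to that IN value gives OUT[B2] (row B2 above).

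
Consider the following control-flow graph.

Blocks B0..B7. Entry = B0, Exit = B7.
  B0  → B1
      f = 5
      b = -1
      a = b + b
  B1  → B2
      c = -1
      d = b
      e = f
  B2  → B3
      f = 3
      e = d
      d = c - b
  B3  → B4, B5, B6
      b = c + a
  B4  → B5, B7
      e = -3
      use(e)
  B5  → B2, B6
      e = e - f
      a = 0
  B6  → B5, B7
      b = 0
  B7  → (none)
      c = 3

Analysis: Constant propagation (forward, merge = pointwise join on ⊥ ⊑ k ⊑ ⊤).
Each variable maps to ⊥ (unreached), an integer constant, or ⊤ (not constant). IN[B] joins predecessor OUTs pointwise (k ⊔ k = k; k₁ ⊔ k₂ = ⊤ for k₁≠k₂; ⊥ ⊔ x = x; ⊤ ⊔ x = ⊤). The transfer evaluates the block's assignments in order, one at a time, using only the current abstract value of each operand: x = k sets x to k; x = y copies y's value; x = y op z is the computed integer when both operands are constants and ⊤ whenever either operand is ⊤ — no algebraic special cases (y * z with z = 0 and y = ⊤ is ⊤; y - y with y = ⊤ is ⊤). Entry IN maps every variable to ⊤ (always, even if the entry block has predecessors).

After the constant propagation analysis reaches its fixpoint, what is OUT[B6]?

Answer: {a: ⊤, b: 0, c: -1, d: ⊤, e: ⊤, f: 3}

Trace:
Fixpoint table:
  B0:  IN=(all ⊤)  OUT={a:-2, b:-1, f:5; rest ⊤}
  B1:  IN={a:-2, b:-1, f:5; rest ⊤}  OUT={a:-2, b:-1, c:-1, d:-1, e:5, f:5; rest ⊤}
  B2:  IN={c:-1; rest ⊤}  OUT={c:-1, f:3; rest ⊤}
  B3:  IN={c:-1, f:3; rest ⊤}  OUT={c:-1, f:3; rest ⊤}
  B4:  IN={c:-1, f:3; rest ⊤}  OUT={c:-1, e:-3, f:3; rest ⊤}
  B5:  IN={c:-1, f:3; rest ⊤}  OUT={a:0, c:-1, f:3; rest ⊤}
  B6:  IN={c:-1, f:3; rest ⊤}  OUT={b:0, c:-1, f:3; rest ⊤}
  B7:  IN={c:-1, f:3; rest ⊤}  OUT={c:3, f:3; rest ⊤}

Merge at B6: IN[B6] = OUT[B3] ⊔ OUT[B5] = {a: ⊤, b: ⊤, c: -1, d: ⊤, e: ⊤, f: 3}
Applying B6's transfer function to that IN value gives OUT[B6] (row B6 above).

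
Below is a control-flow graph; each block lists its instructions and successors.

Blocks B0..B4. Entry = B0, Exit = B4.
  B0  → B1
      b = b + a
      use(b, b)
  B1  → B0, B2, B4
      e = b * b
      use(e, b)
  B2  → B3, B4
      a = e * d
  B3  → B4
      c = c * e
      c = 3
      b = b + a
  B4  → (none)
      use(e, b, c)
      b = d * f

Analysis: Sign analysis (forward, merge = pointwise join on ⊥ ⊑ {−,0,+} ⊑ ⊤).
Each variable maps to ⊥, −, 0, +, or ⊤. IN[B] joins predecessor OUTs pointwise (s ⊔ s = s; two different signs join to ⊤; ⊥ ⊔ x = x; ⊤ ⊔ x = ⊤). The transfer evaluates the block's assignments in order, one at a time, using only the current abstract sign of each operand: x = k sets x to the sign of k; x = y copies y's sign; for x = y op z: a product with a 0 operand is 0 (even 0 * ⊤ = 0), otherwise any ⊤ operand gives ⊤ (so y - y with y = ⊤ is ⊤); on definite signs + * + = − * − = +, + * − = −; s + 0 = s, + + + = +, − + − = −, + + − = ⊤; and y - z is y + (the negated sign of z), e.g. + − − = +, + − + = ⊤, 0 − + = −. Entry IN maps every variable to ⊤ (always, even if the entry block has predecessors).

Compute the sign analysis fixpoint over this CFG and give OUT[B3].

Converged values:
  B0:  IN=(all ⊤)  OUT=(all ⊤)
  B1:  IN=(all ⊤)  OUT=(all ⊤)
  B2:  IN=(all ⊤)  OUT=(all ⊤)
  B3:  IN=(all ⊤)  OUT={c:+; rest ⊤}
  B4:  IN=(all ⊤)  OUT=(all ⊤)

Merge at B3: IN[B3] = OUT[B2] = {a: ⊤, b: ⊤, c: ⊤, d: ⊤, e: ⊤, f: ⊤}
Applying B3's transfer function to that IN value gives OUT[B3] (row B3 above).

Answer: {a: ⊤, b: ⊤, c: +, d: ⊤, e: ⊤, f: ⊤}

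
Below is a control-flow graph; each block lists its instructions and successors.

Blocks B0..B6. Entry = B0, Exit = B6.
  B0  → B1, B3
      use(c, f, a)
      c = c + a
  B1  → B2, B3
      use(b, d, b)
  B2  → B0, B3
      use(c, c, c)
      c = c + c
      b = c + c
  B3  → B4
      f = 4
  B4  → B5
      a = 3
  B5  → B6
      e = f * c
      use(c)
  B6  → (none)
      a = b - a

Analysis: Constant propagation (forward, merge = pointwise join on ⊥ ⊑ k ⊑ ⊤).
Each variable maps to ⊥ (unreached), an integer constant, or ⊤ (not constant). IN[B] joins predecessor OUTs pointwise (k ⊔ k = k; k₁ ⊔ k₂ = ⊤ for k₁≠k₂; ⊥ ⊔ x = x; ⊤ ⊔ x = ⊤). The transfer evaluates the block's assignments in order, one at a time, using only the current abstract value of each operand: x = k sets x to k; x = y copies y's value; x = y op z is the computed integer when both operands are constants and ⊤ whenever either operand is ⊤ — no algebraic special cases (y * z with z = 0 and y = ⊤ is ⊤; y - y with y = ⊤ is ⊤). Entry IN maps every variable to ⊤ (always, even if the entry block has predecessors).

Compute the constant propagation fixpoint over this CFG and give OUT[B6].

Answer: {a: ⊤, b: ⊤, c: ⊤, d: ⊤, e: ⊤, f: 4}

Derivation:
Per-block solution:
  B0:   IN=(all ⊤)   OUT=(all ⊤)
  B1:   IN=(all ⊤)   OUT=(all ⊤)
  B2:   IN=(all ⊤)   OUT=(all ⊤)
  B3:   IN=(all ⊤)   OUT={f:4; rest ⊤}
  B4:   IN={f:4; rest ⊤}   OUT={a:3, f:4; rest ⊤}
  B5:   IN={a:3, f:4; rest ⊤}   OUT={a:3, f:4; rest ⊤}
  B6:   IN={a:3, f:4; rest ⊤}   OUT={f:4; rest ⊤}

Merge at B6: IN[B6] = OUT[B5] = {a: 3, b: ⊤, c: ⊤, d: ⊤, e: ⊤, f: 4}
Applying B6's transfer function to that IN value gives OUT[B6] (row B6 above).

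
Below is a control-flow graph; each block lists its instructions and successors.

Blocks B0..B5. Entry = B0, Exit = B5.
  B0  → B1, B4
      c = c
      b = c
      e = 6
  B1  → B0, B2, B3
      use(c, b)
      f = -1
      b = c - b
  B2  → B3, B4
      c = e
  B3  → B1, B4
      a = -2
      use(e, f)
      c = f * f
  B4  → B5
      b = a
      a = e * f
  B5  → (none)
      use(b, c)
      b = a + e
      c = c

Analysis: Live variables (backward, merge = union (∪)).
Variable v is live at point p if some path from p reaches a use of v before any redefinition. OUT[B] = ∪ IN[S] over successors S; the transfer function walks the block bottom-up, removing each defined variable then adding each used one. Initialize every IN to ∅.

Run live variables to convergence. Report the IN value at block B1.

Fixpoint table:
  B0:  IN={a, c, f}  OUT={a, b, c, e, f}
  B1:  IN={a, b, c, e}  OUT={a, b, c, e, f}
  B2:  IN={a, b, e, f}  OUT={a, b, c, e, f}
  B3:  IN={b, e, f}  OUT={a, b, c, e, f}
  B4:  IN={a, c, e, f}  OUT={a, b, c, e}
  B5:  IN={a, b, c, e}  OUT={}

Merge at B1: OUT[B1] = IN[B0] ⊔ IN[B2] ⊔ IN[B3] = {a, b, c, e, f}
Applying B1's transfer function to that OUT value gives IN[B1] (row B1 above).

Answer: {a, b, c, e}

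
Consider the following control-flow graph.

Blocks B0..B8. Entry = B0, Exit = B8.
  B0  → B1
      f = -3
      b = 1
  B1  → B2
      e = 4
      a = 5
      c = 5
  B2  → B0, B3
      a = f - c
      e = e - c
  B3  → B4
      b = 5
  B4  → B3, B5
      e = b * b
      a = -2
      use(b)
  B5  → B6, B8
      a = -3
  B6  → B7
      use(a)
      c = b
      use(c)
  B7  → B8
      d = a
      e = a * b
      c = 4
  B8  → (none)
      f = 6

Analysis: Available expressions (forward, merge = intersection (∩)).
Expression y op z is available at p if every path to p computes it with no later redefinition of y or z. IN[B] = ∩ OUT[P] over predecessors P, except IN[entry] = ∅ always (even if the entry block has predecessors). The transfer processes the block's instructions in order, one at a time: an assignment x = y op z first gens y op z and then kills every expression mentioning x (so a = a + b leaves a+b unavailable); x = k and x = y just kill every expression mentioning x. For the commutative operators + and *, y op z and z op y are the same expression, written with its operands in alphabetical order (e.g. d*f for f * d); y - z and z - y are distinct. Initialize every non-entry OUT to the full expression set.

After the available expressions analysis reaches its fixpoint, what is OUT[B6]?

Answer: {b*b}

Trace:
Per-block solution:
  B0:   IN={}   OUT={}
  B1:   IN={}   OUT={}
  B2:   IN={}   OUT={f-c}
  B3:   IN={f-c}   OUT={f-c}
  B4:   IN={f-c}   OUT={b*b, f-c}
  B5:   IN={b*b, f-c}   OUT={b*b, f-c}
  B6:   IN={b*b, f-c}   OUT={b*b}
  B7:   IN={b*b}   OUT={a*b, b*b}
  B8:   IN={b*b}   OUT={b*b}

Merge at B6: IN[B6] = OUT[B5] = {b*b, f-c}
Applying B6's transfer function to that IN value gives OUT[B6] (row B6 above).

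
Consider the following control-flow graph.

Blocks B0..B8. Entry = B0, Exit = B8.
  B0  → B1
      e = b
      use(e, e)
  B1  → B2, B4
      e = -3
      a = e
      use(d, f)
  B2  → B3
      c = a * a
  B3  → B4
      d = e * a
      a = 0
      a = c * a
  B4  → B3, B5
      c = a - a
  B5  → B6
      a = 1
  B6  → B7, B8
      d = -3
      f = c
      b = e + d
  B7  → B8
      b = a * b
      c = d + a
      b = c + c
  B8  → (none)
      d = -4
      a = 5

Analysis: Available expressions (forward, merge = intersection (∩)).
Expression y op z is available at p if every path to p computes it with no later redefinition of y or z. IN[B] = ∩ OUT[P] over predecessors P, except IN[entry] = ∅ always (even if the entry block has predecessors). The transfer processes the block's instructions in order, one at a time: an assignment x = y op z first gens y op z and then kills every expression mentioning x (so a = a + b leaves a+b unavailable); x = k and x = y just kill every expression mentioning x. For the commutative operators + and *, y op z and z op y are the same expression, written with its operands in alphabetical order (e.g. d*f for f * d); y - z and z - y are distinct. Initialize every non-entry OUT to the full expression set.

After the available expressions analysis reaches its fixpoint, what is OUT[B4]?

Per-block solution:
  B0:   IN={}   OUT={}
  B1:   IN={}   OUT={}
  B2:   IN={}   OUT={a*a}
  B3:   IN={}   OUT={}
  B4:   IN={}   OUT={a-a}
  B5:   IN={a-a}   OUT={}
  B6:   IN={}   OUT={d+e}
  B7:   IN={d+e}   OUT={a+d, c+c, d+e}
  B8:   IN={d+e}   OUT={}

Merge at B4: IN[B4] = OUT[B1] ∩ OUT[B3] = {}
Applying B4's transfer function to that IN value gives OUT[B4] (row B4 above).

Answer: {a-a}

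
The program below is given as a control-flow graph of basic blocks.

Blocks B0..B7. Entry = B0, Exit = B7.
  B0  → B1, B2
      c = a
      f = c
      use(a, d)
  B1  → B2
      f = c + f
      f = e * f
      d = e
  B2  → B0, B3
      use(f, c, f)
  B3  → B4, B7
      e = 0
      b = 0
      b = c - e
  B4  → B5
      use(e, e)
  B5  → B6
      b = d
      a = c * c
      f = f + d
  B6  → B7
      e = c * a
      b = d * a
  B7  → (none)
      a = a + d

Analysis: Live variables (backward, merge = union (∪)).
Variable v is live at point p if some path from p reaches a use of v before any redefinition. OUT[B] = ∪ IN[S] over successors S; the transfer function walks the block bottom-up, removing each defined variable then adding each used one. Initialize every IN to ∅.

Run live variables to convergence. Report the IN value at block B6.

Answer: {a, c, d}

Trace:
Converged values:
  B0:   IN={a, d, e}   OUT={a, c, d, e, f}
  B1:   IN={a, c, e, f}   OUT={a, c, d, e, f}
  B2:   IN={a, c, d, e, f}   OUT={a, c, d, e, f}
  B3:   IN={a, c, d, f}   OUT={a, c, d, e, f}
  B4:   IN={c, d, e, f}   OUT={c, d, f}
  B5:   IN={c, d, f}   OUT={a, c, d}
  B6:   IN={a, c, d}   OUT={a, d}
  B7:   IN={a, d}   OUT={}

Merge at B6: OUT[B6] = IN[B7] = {a, d}
Applying B6's transfer function to that OUT value gives IN[B6] (row B6 above).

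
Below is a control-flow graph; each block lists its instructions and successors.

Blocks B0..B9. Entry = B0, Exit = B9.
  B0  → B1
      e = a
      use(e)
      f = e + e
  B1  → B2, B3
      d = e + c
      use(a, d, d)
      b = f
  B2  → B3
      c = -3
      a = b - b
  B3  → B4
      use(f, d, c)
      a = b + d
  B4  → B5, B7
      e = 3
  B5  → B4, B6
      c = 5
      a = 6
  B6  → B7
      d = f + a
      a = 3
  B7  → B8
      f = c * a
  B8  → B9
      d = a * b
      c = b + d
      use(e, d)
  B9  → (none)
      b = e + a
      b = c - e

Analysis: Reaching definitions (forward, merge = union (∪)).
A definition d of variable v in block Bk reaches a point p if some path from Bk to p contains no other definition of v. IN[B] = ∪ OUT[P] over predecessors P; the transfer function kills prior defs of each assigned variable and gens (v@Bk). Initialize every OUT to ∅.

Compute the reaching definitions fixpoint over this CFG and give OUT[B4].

Answer: {a@B3, a@B5, b@B1, c@B2, c@B5, d@B1, e@B4, f@B0}

Working:
Converged values:
  B0:  IN={}  OUT={e@B0, f@B0}
  B1:  IN={e@B0, f@B0}  OUT={b@B1, d@B1, e@B0, f@B0}
  B2:  IN={b@B1, d@B1, e@B0, f@B0}  OUT={a@B2, b@B1, c@B2, d@B1, e@B0, f@B0}
  B3:  IN={a@B2, b@B1, c@B2, d@B1, e@B0, f@B0}  OUT={a@B3, b@B1, c@B2, d@B1, e@B0, f@B0}
  B4:  IN={a@B3, a@B5, b@B1, c@B2, c@B5, d@B1, e@B0, e@B4, f@B0}  OUT={a@B3, a@B5, b@B1, c@B2, c@B5, d@B1, e@B4, f@B0}
  B5:  IN={a@B3, a@B5, b@B1, c@B2, c@B5, d@B1, e@B4, f@B0}  OUT={a@B5, b@B1, c@B5, d@B1, e@B4, f@B0}
  B6:  IN={a@B5, b@B1, c@B5, d@B1, e@B4, f@B0}  OUT={a@B6, b@B1, c@B5, d@B6, e@B4, f@B0}
  B7:  IN={a@B3, a@B5, a@B6, b@B1, c@B2, c@B5, d@B1, d@B6, e@B4, f@B0}  OUT={a@B3, a@B5, a@B6, b@B1, c@B2, c@B5, d@B1, d@B6, e@B4, f@B7}
  B8:  IN={a@B3, a@B5, a@B6, b@B1, c@B2, c@B5, d@B1, d@B6, e@B4, f@B7}  OUT={a@B3, a@B5, a@B6, b@B1, c@B8, d@B8, e@B4, f@B7}
  B9:  IN={a@B3, a@B5, a@B6, b@B1, c@B8, d@B8, e@B4, f@B7}  OUT={a@B3, a@B5, a@B6, b@B9, c@B8, d@B8, e@B4, f@B7}

Merge at B4: IN[B4] = OUT[B3] ⊔ OUT[B5] = {a@B3, a@B5, b@B1, c@B2, c@B5, d@B1, e@B0, e@B4, f@B0}
Applying B4's transfer function to that IN value gives OUT[B4] (row B4 above).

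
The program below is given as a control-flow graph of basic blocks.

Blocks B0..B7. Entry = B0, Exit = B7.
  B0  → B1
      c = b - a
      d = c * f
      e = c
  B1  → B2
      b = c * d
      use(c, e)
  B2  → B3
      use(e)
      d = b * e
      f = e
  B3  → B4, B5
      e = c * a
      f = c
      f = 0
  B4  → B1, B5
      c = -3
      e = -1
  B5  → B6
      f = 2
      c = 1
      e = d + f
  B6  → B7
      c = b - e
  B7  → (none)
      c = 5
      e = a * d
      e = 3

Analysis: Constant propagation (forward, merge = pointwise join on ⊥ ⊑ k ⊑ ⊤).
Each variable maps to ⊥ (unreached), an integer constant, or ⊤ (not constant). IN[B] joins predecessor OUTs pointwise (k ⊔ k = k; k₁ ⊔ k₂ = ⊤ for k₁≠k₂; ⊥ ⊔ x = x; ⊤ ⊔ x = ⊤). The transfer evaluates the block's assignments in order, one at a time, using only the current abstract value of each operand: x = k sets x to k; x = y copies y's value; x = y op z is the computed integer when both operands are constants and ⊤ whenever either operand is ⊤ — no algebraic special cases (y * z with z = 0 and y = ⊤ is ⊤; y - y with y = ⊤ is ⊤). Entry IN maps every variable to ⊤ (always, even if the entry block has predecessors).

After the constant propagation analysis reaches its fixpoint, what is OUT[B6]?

Answer: {a: ⊤, b: ⊤, c: ⊤, d: ⊤, e: ⊤, f: 2}

Trace:
Converged values:
  B0:  IN=(all ⊤)  OUT=(all ⊤)
  B1:  IN=(all ⊤)  OUT=(all ⊤)
  B2:  IN=(all ⊤)  OUT=(all ⊤)
  B3:  IN=(all ⊤)  OUT={f:0; rest ⊤}
  B4:  IN={f:0; rest ⊤}  OUT={c:-3, e:-1, f:0; rest ⊤}
  B5:  IN={f:0; rest ⊤}  OUT={c:1, f:2; rest ⊤}
  B6:  IN={c:1, f:2; rest ⊤}  OUT={f:2; rest ⊤}
  B7:  IN={f:2; rest ⊤}  OUT={c:5, e:3, f:2; rest ⊤}

Merge at B6: IN[B6] = OUT[B5] = {a: ⊤, b: ⊤, c: 1, d: ⊤, e: ⊤, f: 2}
Applying B6's transfer function to that IN value gives OUT[B6] (row B6 above).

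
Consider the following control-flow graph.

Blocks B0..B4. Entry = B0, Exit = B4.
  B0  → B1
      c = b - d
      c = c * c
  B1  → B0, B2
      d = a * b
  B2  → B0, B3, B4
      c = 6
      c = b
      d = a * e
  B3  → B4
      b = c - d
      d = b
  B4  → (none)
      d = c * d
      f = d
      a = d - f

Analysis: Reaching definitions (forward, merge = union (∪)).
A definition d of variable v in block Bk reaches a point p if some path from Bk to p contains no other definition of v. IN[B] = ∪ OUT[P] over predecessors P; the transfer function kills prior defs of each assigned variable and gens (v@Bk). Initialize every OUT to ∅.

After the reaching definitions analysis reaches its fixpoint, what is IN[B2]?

Converged values:
  B0: | IN={c@B0, c@B2, d@B1, d@B2} | OUT={c@B0, d@B1, d@B2}
  B1: | IN={c@B0, d@B1, d@B2} | OUT={c@B0, d@B1}
  B2: | IN={c@B0, d@B1} | OUT={c@B2, d@B2}
  B3: | IN={c@B2, d@B2} | OUT={b@B3, c@B2, d@B3}
  B4: | IN={b@B3, c@B2, d@B2, d@B3} | OUT={a@B4, b@B3, c@B2, d@B4, f@B4}

Merge at B2: IN[B2] = OUT[B1] = {c@B0, d@B1}

Answer: {c@B0, d@B1}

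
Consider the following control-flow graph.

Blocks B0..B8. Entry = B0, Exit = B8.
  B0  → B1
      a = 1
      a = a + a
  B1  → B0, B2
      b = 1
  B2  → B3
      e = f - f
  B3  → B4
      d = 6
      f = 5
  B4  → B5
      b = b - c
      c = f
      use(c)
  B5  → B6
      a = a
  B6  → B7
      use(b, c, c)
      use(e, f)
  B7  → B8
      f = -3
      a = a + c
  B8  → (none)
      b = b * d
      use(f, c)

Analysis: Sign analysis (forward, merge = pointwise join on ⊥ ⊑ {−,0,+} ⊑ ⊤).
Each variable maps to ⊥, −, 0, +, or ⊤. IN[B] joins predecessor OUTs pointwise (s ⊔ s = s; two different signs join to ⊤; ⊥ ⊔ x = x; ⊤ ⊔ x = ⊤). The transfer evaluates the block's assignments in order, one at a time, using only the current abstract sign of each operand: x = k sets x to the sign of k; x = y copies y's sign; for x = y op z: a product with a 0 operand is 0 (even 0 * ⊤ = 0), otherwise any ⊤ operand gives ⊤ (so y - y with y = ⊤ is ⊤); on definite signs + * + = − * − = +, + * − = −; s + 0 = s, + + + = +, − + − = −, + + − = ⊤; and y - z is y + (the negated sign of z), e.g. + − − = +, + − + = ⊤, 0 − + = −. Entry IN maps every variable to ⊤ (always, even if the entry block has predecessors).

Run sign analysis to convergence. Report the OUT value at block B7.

Answer: {a: +, b: ⊤, c: +, d: +, e: ⊤, f: -}

Trace:
Converged values:
  B0: | IN=(all ⊤) | OUT={a:+; rest ⊤}
  B1: | IN={a:+; rest ⊤} | OUT={a:+, b:+; rest ⊤}
  B2: | IN={a:+, b:+; rest ⊤} | OUT={a:+, b:+; rest ⊤}
  B3: | IN={a:+, b:+; rest ⊤} | OUT={a:+, b:+, d:+, f:+; rest ⊤}
  B4: | IN={a:+, b:+, d:+, f:+; rest ⊤} | OUT={a:+, c:+, d:+, f:+; rest ⊤}
  B5: | IN={a:+, c:+, d:+, f:+; rest ⊤} | OUT={a:+, c:+, d:+, f:+; rest ⊤}
  B6: | IN={a:+, c:+, d:+, f:+; rest ⊤} | OUT={a:+, c:+, d:+, f:+; rest ⊤}
  B7: | IN={a:+, c:+, d:+, f:+; rest ⊤} | OUT={a:+, c:+, d:+, f:-; rest ⊤}
  B8: | IN={a:+, c:+, d:+, f:-; rest ⊤} | OUT={a:+, c:+, d:+, f:-; rest ⊤}

Merge at B7: IN[B7] = OUT[B6] = {a: +, b: ⊤, c: +, d: +, e: ⊤, f: +}
Applying B7's transfer function to that IN value gives OUT[B7] (row B7 above).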